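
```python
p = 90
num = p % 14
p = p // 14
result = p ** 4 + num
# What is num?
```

Trace:
`p = 90` → p = 90
`num = p % 14` → num = 6
`p = p // 14` → p = 6
`result = p ** 4 + num` → result = 1302
So num = 6

Answer: 6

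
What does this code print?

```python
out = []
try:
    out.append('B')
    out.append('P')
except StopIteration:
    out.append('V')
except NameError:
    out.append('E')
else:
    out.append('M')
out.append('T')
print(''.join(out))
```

Execution trace: 'B' (try body) → 'P' (try body, no exception) → 'M' (else) → 'T' (after the try/except). Output: BPMT

Answer: BPMT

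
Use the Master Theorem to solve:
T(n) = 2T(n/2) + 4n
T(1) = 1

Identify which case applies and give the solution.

a=2, b=2, f(n)=4n. log_2(2) = 1. Since c=1 = 1, Case 2 applies: T(n) = Θ(n^log_b(a) · log n) = O(n log n).

Answer: O(n log n) - Case 2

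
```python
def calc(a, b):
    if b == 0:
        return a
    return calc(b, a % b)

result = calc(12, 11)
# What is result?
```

calc(12, 11) -> calc(11, 1) -> calc(1, 0) -> 1

Answer: 1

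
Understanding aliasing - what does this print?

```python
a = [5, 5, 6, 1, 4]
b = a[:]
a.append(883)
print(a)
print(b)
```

Key concept: slice [:] creates copy.
Step by step:
`a = [5, 5, 6, 1, 4]` → a = [5, 5, 6, 1, 4]
`b = a[:]` → b = [5, 5, 6, 1, 4]
`a.append(883)` → a = [5, 5, 6, 1, 4, 883]
`print(a)` → prints [5, 5, 6, 1, 4, 883]
`print(b)` → prints [5, 5, 6, 1, 4]

Answer:
[5, 5, 6, 1, 4, 883]
[5, 5, 6, 1, 4]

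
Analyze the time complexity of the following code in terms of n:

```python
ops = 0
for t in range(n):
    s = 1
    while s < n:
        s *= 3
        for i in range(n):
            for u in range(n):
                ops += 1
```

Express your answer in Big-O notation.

Each loop level contributes: n × log n × n × n. Multiplying the contributions gives O(n^3 log n).

Answer: O(n^3 log n)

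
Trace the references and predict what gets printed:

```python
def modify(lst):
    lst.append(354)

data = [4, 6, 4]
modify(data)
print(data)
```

Key concept: function modifies passed list.
Step by step:
`data = [4, 6, 4]` → data = [4, 6, 4]
`modify(data)` → data = [4, 6, 4, 354]
`print(data)` → prints [4, 6, 4, 354]

Answer: [4, 6, 4, 354]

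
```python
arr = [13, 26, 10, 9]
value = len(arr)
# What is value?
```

Trace:
`arr = [13, 26, 10, 9]` → arr = [13, 26, 10, 9]
`value = len(arr)` → value = 4
So value = 4

Answer: 4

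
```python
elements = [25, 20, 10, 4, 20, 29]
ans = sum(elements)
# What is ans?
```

Trace:
`elements = [25, 20, 10, 4, 20, 29]` → elements = [25, 20, 10, 4, 20, 29]
`ans = sum(elements)` → ans = 108
So ans = 108

Answer: 108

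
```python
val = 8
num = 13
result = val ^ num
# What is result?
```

Trace:
`val = 8` → val = 8
`num = 13` → num = 13
`result = val ^ num` → result = 5
So result = 5

Answer: 5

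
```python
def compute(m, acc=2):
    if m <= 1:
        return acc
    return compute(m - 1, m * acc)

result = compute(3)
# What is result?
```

Accumulator trace (n, acc): (3, 2) -> (2, 6) -> (1, 12) -> return 12

Answer: 12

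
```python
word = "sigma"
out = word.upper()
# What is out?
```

Trace:
`word = "sigma"` → word = 'sigma'
`out = word.upper()` → out = 'SIGMA'
So out = 'SIGMA'

Answer: 'SIGMA'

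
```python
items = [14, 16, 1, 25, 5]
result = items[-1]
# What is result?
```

Trace:
`items = [14, 16, 1, 25, 5]` → items = [14, 16, 1, 25, 5]
`result = items[-1]` → result = 5
So result = 5

Answer: 5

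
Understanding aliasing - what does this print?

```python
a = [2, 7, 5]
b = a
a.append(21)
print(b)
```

Key concept: basic list aliasing.
Step by step:
`a = [2, 7, 5]` → a = [2, 7, 5]
`b = a` → b = [2, 7, 5] (same object as a)
`a.append(21)` → a = [2, 7, 5, 21] (same object as b); b = [2, 7, 5, 21] (same object as a)
`print(b)` → prints [2, 7, 5, 21]

Answer: [2, 7, 5, 21]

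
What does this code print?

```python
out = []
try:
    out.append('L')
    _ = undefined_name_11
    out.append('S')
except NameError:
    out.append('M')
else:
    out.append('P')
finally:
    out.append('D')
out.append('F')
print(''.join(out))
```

Execution trace: 'L' (try body) → 'M' (except NameError) → 'D' (finally) → 'F' (after the try/except). Output: LMDF

Answer: LMDF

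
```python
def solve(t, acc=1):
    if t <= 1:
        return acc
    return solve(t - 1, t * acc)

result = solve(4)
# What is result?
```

Accumulator trace (n, acc): (4, 1) -> (3, 4) -> (2, 12) -> (1, 24) -> return 24

Answer: 24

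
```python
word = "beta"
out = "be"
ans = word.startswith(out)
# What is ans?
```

Trace:
`word = "beta"` → word = 'beta'
`out = "be"` → out = 'be'
`ans = word.startswith(out)` → ans = True
So ans = True

Answer: True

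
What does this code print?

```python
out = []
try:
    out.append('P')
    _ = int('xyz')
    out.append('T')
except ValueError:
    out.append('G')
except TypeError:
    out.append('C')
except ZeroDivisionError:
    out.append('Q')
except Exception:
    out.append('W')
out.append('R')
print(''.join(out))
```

Execution trace: 'P' (try body) → 'G' (except ValueError) → 'R' (after the try/except). Output: PGR

Answer: PGR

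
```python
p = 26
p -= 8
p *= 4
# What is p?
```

Trace:
`p = 26` → p = 26
`p -= 8` → p = 18
`p *= 4` → p = 72
So p = 72

Answer: 72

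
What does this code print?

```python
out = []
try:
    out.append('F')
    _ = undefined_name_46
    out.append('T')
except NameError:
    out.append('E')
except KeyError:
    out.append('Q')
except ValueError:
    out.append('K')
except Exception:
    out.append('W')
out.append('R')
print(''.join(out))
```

Execution trace: 'F' (try body) → 'E' (except NameError) → 'R' (after the try/except). Output: FER

Answer: FER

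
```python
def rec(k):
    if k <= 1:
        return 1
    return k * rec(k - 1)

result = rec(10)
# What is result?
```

rec(10) = 10 * 9 * 8 * 7 * 6 * 5 * 4 * 3 * 2 * 1 = 3628800

Answer: 3628800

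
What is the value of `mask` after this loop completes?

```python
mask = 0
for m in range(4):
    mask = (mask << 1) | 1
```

Build 4 consecutive 1-bits: 0b1111
`mask` takes the values: 0 → 1 → 3 → 7 → 15

Answer: 15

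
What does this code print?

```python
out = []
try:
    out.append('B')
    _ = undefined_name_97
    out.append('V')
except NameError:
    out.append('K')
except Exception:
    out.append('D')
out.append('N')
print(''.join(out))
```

Execution trace: 'B' (try body) → 'K' (except NameError) → 'N' (after the try/except). Output: BKN

Answer: BKN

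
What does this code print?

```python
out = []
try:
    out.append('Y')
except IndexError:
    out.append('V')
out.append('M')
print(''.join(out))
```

Execution trace: 'Y' (try body, no exception) → 'M' (after the try/except). Output: YM

Answer: YM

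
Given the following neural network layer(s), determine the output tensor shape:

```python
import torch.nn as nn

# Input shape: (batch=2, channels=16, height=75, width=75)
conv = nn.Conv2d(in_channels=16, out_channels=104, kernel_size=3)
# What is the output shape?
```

Input: (2, 16, 75, 75) -> Output: (2, 104, 73, 73)

Answer: (2, 104, 73, 73)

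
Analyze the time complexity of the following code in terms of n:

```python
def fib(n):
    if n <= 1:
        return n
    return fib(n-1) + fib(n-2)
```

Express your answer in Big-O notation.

This is Recursive Fibonacci (naive). Time complexity: O(2^n).

Answer: O(2^n)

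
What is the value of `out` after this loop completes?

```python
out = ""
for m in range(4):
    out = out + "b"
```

Repeat 'b' 4 times
`out` takes the values: "" → "b" → "bb" → "bbb" → "bbbb"

Answer: "bbbb"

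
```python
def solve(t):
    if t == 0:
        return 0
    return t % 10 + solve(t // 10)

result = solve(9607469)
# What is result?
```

Sum of digits of 9607469: 9 + 6 + 4 + 7 + 0 + 6 + 9 = 41

Answer: 41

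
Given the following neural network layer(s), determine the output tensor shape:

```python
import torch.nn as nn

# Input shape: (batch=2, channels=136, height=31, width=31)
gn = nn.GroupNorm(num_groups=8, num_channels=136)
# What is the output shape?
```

Input: (2, 136, 31, 31) -> Output: (2, 136, 31, 31)

Answer: (2, 136, 31, 31)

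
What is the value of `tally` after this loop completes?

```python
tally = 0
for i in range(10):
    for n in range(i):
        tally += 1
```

Triangle number: 0+1+2+...+9
`tally` takes the values: 0 → 1 → 2 → 3 → 4 → 5 → 6 → 7 → 8 → 9 → 10 → 11 → 12 → 13 → 14 → 15 → 16 → 17 → 18 → 19 → 20 → 21 → 22 → 23 → 24 → 25 → 26 → 27 → 28 → 29 → … → 41 → 42 → 43 → 44 → 45

Answer: 45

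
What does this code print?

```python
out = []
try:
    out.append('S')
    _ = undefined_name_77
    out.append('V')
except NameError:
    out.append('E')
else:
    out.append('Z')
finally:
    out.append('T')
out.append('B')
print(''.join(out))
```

Execution trace: 'S' (try body) → 'E' (except NameError) → 'T' (finally) → 'B' (after the try/except). Output: SETB

Answer: SETB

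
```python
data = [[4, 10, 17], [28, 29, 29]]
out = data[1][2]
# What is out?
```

Trace:
`data = [[4, 10, 17], [28, 29, 29]]` → data = [[4, 10, 17], [28, 29, 29]]
`out = data[1][2]` → out = 29
So out = 29

Answer: 29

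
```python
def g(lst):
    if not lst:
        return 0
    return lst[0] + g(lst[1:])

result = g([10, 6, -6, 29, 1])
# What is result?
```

10 + 6 + (-6) + 29 + 1 + 0 = 40

Answer: 40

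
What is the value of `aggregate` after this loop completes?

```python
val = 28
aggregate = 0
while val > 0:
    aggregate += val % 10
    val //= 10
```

Sum digits of 28
`aggregate` takes the values: 0 → 8 → 10

Answer: 10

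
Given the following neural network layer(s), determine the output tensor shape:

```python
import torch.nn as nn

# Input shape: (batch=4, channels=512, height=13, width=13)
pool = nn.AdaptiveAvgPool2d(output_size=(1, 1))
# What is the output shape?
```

Input: (4, 512, 13, 13) -> Output: (4, 512, 1, 1)

Answer: (4, 512, 1, 1)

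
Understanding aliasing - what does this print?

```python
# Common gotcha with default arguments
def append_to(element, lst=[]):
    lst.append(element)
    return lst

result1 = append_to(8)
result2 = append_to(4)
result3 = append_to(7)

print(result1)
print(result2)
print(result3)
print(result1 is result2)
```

Key concept: mutable default argument gotcha.
Step by step:
`result1 = append_to(8)` → result1 = [8]
`result2 = append_to(4)` → result1 = [8, 4] (same object as result2); result2 = [8, 4] (same object as result1)
`result3 = append_to(7)` → result1 = [8, 4, 7] (same object as result2, result3); result2 = [8, 4, 7] (same object as result1, result3); result3 = [8, 4, 7] (same object as result1, result2)
`print(result1)` → prints [8, 4, 7]
`print(result2)` → prints [8, 4, 7]
`print(result3)` → prints [8, 4, 7]
`print(result1 is result2)` → prints True

Answer:
[8, 4, 7]
[8, 4, 7]
[8, 4, 7]
True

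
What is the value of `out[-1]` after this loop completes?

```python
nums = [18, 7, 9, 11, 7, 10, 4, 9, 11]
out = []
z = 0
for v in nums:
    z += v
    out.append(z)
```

Cumulative sum ends at 86
`out` takes the values: [] → [18] → [18, 25] → [18, 25, 34] → [18, 25, 34, 45] → [18, 25, 34, 45, 52] → [18, 25, 34, 45, 52, 62] → [18, 25, 34, 45, 52, 62, 66] → [18, 25, 34, 45, 52, 62, 66, 75] → [18, 25, 34, 45, 52, 62, 66, 75, 86]
So `out[-1]` = 86

Answer: 86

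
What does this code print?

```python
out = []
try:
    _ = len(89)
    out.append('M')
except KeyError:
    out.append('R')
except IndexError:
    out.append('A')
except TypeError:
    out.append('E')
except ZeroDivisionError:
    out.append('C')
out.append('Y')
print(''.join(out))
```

Execution trace: 'E' (except TypeError) → 'Y' (after the try/except). Output: EY

Answer: EY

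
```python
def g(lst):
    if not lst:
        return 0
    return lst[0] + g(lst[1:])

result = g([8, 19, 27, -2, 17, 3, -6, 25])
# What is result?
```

8 + 19 + 27 + (-2) + 17 + 3 + (-6) + 25 + 0 = 91

Answer: 91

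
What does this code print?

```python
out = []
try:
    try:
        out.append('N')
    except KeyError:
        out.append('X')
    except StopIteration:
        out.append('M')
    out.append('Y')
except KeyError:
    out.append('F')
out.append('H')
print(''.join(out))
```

Execution trace: 'N' (inner try body, no exception) → 'Y' (try body, no exception) → 'H' (after the try/except). Output: NYH

Answer: NYH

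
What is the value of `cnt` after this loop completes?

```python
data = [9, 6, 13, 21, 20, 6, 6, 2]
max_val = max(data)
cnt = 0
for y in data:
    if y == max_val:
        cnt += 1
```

Count of max value 21 in [9, 6, 13, 21, 20, 6, 6, 2]
`cnt` takes the values: 0 → 1

Answer: 1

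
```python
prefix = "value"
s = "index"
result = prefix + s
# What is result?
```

Trace:
`prefix = "value"` → prefix = 'value'
`s = "index"` → s = 'index'
`result = prefix + s` → result = 'valueindex'
So result = 'valueindex'

Answer: 'valueindex'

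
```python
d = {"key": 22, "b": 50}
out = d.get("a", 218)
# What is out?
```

Trace:
`d = {"key": 22, "b": 50}` → d = {'key': 22, 'b': 50}
`out = d.get("a", 218)` → out = 218
So out = 218

Answer: 218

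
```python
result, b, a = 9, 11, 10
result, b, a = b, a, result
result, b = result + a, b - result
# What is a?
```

Trace:
`result, b, a = 9, 11, 10` → result = 9; b = 11; a = 10
`result, b, a = b, a, result` → result = 11; b = 10; a = 9
`result, b = result + a, b - result` → result = 20; b = -1
So a = 9

Answer: 9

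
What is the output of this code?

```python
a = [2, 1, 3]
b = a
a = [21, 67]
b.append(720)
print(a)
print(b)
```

Key concept: rebinding vs mutation: a is rebound to a new list, b still points at the original.
Step by step:
`a = [2, 1, 3]` → a = [2, 1, 3]
`b = a` → b = [2, 1, 3] (same object as a)
`a = [21, 67]` → a = [21, 67]
`b.append(720)` → b = [2, 1, 3, 720]
`print(a)` → prints [21, 67]
`print(b)` → prints [2, 1, 3, 720]

Answer:
[21, 67]
[2, 1, 3, 720]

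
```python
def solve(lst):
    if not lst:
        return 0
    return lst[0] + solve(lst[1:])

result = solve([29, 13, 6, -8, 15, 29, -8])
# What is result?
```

29 + 13 + 6 + (-8) + 15 + 29 + (-8) + 0 = 76

Answer: 76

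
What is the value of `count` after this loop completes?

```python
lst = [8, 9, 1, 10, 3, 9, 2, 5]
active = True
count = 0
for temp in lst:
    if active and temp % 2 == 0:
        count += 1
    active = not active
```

Count even values at even positions
`count` takes the values: 0 → 1 → 2

Answer: 2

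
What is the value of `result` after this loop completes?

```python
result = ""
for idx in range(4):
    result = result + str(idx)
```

Concatenate digits 0 to 3
`result` takes the values: "" → "0" → "01" → "012" → "0123"

Answer: "0123"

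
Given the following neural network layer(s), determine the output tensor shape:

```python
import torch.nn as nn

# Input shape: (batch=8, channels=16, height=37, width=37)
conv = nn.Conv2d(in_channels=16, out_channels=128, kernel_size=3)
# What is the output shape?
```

Input: (8, 16, 37, 37) -> Output: (8, 128, 35, 35)

Answer: (8, 128, 35, 35)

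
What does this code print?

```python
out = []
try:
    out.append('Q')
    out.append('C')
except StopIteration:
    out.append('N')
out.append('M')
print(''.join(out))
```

Execution trace: 'Q' (try body) → 'C' (try body, no exception) → 'M' (after the try/except). Output: QCM

Answer: QCM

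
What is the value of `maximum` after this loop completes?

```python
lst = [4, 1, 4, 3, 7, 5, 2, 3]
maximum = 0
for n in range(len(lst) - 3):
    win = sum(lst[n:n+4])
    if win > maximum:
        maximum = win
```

Max sum of 4-element window in [4, 1, 4, 3, 7, 5, 2, 3]
`maximum` takes the values: 0 → 12 → 15 → 19

Answer: 19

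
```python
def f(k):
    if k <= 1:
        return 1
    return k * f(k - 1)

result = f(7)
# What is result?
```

f(7) = 7 * 6 * 5 * 4 * 3 * 2 * 1 = 5040

Answer: 5040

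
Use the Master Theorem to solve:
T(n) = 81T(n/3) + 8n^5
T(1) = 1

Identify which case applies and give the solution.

a=81, b=3, f(n)=8n^5. log_3(81) = 4. Since c=5 > 4 and the regularity condition holds (81(n/3)^5 = (81/3^5)n^5 with 81/3^5 < 1), Case 3 applies: T(n) = Θ(f(n)) = O(n^5).

Answer: O(n^5) - Case 3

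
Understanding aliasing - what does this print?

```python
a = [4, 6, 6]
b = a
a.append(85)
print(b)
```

Key concept: basic list aliasing.
Step by step:
`a = [4, 6, 6]` → a = [4, 6, 6]
`b = a` → b = [4, 6, 6] (same object as a)
`a.append(85)` → a = [4, 6, 6, 85] (same object as b); b = [4, 6, 6, 85] (same object as a)
`print(b)` → prints [4, 6, 6, 85]

Answer: [4, 6, 6, 85]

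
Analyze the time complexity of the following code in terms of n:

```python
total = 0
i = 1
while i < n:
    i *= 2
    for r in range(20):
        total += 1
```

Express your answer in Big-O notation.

Each loop level contributes: log n × 1. Multiplying the contributions gives O(log n).

Answer: O(log n)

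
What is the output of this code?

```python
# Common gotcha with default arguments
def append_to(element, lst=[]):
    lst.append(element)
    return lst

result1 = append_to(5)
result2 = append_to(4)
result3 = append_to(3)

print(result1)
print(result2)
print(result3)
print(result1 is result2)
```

Key concept: mutable default argument gotcha.
Step by step:
`result1 = append_to(5)` → result1 = [5]
`result2 = append_to(4)` → result1 = [5, 4] (same object as result2); result2 = [5, 4] (same object as result1)
`result3 = append_to(3)` → result1 = [5, 4, 3] (same object as result2, result3); result2 = [5, 4, 3] (same object as result1, result3); result3 = [5, 4, 3] (same object as result1, result2)
`print(result1)` → prints [5, 4, 3]
`print(result2)` → prints [5, 4, 3]
`print(result3)` → prints [5, 4, 3]
`print(result1 is result2)` → prints True

Answer:
[5, 4, 3]
[5, 4, 3]
[5, 4, 3]
True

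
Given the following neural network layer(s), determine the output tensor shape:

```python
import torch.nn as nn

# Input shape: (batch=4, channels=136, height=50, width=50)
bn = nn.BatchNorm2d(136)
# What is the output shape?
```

Input: (4, 136, 50, 50) -> Output: (4, 136, 50, 50)

Answer: (4, 136, 50, 50)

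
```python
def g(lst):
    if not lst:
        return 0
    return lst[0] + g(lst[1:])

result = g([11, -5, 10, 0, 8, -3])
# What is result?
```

11 + (-5) + 10 + 0 + 8 + (-3) + 0 = 21

Answer: 21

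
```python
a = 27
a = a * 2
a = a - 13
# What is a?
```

Trace:
`a = 27` → a = 27
`a = a * 2` → a = 54
`a = a - 13` → a = 41
So a = 41

Answer: 41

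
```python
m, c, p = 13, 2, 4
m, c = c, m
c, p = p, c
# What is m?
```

Trace:
`m, c, p = 13, 2, 4` → m = 13; c = 2; p = 4
`m, c = c, m` → m = 2; c = 13
`c, p = p, c` → c = 4; p = 13
So m = 2

Answer: 2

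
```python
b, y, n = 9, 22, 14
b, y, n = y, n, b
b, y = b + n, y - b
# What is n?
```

Trace:
`b, y, n = 9, 22, 14` → b = 9; y = 22; n = 14
`b, y, n = y, n, b` → b = 22; y = 14; n = 9
`b, y = b + n, y - b` → b = 31; y = -8
So n = 9

Answer: 9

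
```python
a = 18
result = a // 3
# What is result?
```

Trace:
`a = 18` → a = 18
`result = a // 3` → result = 6
So result = 6

Answer: 6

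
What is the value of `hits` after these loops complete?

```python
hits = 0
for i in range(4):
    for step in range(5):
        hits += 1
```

4 * 5 = 20
`hits` takes the values: 0 → 1 → 2 → 3 → 4 → 5 → 6 → 7 → 8 → 9 → 10 → 11 → 12 → 13 → 14 → 15 → 16 → 17 → 18 → 19 → 20

Answer: 20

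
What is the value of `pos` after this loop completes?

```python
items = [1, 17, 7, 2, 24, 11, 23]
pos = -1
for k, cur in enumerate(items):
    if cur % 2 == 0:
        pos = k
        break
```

First even number index in [1, 17, 7, 2, 24, 11, 23]
`pos` takes the values: -1 → 3

Answer: 3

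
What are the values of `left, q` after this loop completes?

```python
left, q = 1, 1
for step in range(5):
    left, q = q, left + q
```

Fibonacci: after 5 iterations
`left, q` takes the values: (1, 1) → (1, 2) → (2, 3) → (3, 5) → (5, 8) → (8, 13)

Answer: 8, 13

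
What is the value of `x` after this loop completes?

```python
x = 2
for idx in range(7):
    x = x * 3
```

Multiply by 3, 7 times: 2 * 3^7 = 4374
`x` takes the values: 2 → 6 → 18 → 54 → 162 → 486 → 1458 → 4374

Answer: 4374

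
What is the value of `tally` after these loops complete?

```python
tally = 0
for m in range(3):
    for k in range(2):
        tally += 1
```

3 * 2 = 6
`tally` takes the values: 0 → 1 → 2 → 3 → 4 → 5 → 6

Answer: 6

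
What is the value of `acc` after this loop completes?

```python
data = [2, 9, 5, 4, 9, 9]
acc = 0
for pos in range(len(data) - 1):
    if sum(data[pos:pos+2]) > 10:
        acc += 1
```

Count windows with sum > 10
`acc` takes the values: 0 → 1 → 2 → 3 → 4

Answer: 4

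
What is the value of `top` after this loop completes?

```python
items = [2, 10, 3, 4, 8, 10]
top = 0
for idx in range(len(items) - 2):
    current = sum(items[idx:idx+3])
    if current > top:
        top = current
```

Max sum of 3-element window in [2, 10, 3, 4, 8, 10]
`top` takes the values: 0 → 15 → 17 → 22

Answer: 22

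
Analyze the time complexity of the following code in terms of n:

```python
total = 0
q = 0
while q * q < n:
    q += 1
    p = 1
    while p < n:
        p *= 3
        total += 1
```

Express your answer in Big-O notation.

Each loop level contributes: √n × log n. Multiplying the contributions gives O(√n log n).

Answer: O(√n log n)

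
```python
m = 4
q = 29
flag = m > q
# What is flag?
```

Trace:
`m = 4` → m = 4
`q = 29` → q = 29
`flag = m > q` → flag = False
So flag = False

Answer: False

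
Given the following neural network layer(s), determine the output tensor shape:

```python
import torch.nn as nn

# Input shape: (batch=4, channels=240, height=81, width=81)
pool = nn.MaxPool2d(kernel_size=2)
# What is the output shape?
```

Input: (4, 240, 81, 81) -> Output: (4, 240, 40, 40)

Answer: (4, 240, 40, 40)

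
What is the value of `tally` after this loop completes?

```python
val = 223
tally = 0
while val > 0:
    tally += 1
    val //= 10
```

Count digits by repeated division by 10
`tally` takes the values: 0 → 1 → 2 → 3

Answer: 3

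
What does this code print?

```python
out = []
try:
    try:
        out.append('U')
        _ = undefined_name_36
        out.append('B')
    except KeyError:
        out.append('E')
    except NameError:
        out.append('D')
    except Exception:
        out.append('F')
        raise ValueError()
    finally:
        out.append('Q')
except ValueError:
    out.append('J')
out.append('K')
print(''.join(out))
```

Execution trace: 'U' (try body) → 'D' (except NameError) → 'Q' (finally) → 'K' (after the try/except). Output: UDQK

Answer: UDQK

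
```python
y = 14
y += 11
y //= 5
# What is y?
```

Trace:
`y = 14` → y = 14
`y += 11` → y = 25
`y //= 5` → y = 5
So y = 5

Answer: 5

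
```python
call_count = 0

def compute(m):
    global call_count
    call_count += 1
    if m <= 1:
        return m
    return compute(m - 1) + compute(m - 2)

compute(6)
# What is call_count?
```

Calls(m) = 1 + Calls(m-1) + Calls(m-2); Calls(0)=Calls(1)=1. For m=6 this gives 25.

Answer: 25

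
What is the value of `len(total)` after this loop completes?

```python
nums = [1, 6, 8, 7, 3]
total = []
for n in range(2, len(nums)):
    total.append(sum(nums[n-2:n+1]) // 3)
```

Number of 3-element averages
`total` takes the values: [] → [5] → [5, 7] → [5, 7, 6]
So `len(total)` = 3

Answer: 3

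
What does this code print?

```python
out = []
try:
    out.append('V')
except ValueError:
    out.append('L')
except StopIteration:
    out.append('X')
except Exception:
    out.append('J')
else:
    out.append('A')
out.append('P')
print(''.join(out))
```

Execution trace: 'V' (try body, no exception) → 'A' (else) → 'P' (after the try/except). Output: VAP

Answer: VAP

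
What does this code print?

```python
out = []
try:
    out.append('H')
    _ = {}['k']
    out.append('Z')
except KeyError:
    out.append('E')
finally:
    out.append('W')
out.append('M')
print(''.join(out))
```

Execution trace: 'H' (try body) → 'E' (except KeyError) → 'W' (finally) → 'M' (after the try/except). Output: HEWM

Answer: HEWM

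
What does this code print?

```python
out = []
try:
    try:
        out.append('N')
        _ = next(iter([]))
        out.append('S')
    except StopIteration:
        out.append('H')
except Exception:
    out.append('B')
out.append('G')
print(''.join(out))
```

Execution trace: 'N' (inner try body) → 'H' (inner except StopIteration) → 'G' (after the try/except). Output: NHG

Answer: NHG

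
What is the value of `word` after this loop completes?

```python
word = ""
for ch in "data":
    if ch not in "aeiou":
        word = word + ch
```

Remove vowels from 'data'
`word` takes the values: "" → "d" → "dt"

Answer: "dt"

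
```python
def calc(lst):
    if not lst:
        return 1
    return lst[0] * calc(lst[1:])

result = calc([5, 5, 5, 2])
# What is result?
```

Product over [5, 5, 5, 2] = 5 * 5 * 5 * 2 = 250

Answer: 250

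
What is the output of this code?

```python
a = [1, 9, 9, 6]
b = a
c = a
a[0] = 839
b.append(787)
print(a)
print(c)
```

Key concept: multiple aliases.
Step by step:
`a = [1, 9, 9, 6]` → a = [1, 9, 9, 6]
`b = a` → b = [1, 9, 9, 6] (same object as a)
`c = a` → c = [1, 9, 9, 6] (same object as a, b)
`a[0] = 839` → a = [839, 9, 9, 6] (same object as b, c); b = [839, 9, 9, 6] (same object as a, c); c = [839, 9, 9, 6] (same object as a, b)
`b.append(787)` → a = [839, 9, 9, 6, 787] (same object as b, c); b = [839, 9, 9, 6, 787] (same object as a, c); c = [839, 9, 9, 6, 787] (same object as a, b)
`print(a)` → prints [839, 9, 9, 6, 787]
`print(c)` → prints [839, 9, 9, 6, 787]

Answer:
[839, 9, 9, 6, 787]
[839, 9, 9, 6, 787]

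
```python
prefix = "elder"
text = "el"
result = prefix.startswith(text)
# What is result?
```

Trace:
`prefix = "elder"` → prefix = 'elder'
`text = "el"` → text = 'el'
`result = prefix.startswith(text)` → result = True
So result = True

Answer: True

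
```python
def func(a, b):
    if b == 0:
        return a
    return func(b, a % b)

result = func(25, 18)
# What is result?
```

func(25, 18) -> func(18, 7) -> func(7, 4) -> func(4, 3) -> func(3, 1) -> func(1, 0) -> 1

Answer: 1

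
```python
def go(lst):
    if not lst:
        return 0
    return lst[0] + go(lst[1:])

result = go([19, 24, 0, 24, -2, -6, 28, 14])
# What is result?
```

19 + 24 + 0 + 24 + (-2) + (-6) + 28 + 14 + 0 = 101

Answer: 101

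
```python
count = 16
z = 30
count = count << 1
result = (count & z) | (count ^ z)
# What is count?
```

Trace:
`count = 16` → count = 16
`z = 30` → z = 30
`count = count << 1` → count = 32
`result = (count & z) | (count ^ z)` → result = 62
So count = 32

Answer: 32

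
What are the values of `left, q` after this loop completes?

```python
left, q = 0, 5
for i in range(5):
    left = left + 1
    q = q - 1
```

left goes 0→5, q goes 5→0
`left, q` takes the values: (0, 5) → (1, 5) → (1, 4) → (2, 4) → (2, 3) → (3, 3) → (3, 2) → (4, 2) → (4, 1) → (5, 1) → (5, 0)

Answer: 5, 0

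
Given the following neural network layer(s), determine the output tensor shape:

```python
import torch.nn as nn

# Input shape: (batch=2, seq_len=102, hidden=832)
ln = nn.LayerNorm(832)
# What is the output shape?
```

Input: (2, 102, 832) -> Output: (2, 102, 832)

Answer: (2, 102, 832)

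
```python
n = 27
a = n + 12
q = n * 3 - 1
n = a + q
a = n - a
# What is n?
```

Trace:
`n = 27` → n = 27
`a = n + 12` → a = 39
`q = n * 3 - 1` → q = 80
`n = a + q` → n = 119
`a = n - a` → a = 80
So n = 119

Answer: 119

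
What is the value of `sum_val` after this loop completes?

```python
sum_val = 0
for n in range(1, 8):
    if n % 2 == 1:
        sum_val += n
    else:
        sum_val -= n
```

Add odd, subtract even
`sum_val` takes the values: 0 → 1 → -1 → 2 → -2 → 3 → -3 → 4

Answer: 4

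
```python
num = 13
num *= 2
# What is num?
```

Trace:
`num = 13` → num = 13
`num *= 2` → num = 26
So num = 26

Answer: 26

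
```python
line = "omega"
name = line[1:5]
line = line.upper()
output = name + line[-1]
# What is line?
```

Trace:
`line = "omega"` → line = 'omega'
`name = line[1:5]` → name = 'mega'
`line = line.upper()` → line = 'OMEGA'
`output = name + line[-1]` → output = 'megaA'
So line = 'OMEGA'

Answer: 'OMEGA'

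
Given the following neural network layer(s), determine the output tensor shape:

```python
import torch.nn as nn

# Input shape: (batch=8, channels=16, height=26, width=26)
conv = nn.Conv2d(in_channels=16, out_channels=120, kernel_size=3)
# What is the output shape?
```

Input: (8, 16, 26, 26) -> Output: (8, 120, 24, 24)

Answer: (8, 120, 24, 24)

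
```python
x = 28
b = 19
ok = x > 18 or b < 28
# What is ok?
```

Trace:
`x = 28` → x = 28
`b = 19` → b = 19
`ok = x > 18 or b < 28` → ok = True
So ok = True

Answer: True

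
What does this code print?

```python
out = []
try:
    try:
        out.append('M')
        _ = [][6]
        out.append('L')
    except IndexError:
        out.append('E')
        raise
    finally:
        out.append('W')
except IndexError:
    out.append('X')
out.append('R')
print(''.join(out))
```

Execution trace: 'M' (inner try body) → 'E' (inner except IndexError) → 'W' (inner finally) → 'X' (outer except IndexError) → 'R' (after the try/except). Output: MEWXR

Answer: MEWXR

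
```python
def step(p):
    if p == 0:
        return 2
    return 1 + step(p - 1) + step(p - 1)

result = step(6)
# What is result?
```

step(p) = 1 + 2·step(p-1), step(0)=2. Closed form: (2+1)·2^6 - 1 = 191.

Answer: 191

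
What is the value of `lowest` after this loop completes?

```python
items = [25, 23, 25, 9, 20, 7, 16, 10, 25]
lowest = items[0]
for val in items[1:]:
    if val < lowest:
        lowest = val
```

Minimum of [25, 23, 25, 9, 20, 7, 16, 10, 25]
`lowest` takes the values: 25 → 23 → 9 → 7

Answer: 7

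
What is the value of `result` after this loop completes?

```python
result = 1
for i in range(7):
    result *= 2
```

2^7 = 128
`result` takes the values: 1 → 2 → 4 → 8 → 16 → 32 → 64 → 128

Answer: 128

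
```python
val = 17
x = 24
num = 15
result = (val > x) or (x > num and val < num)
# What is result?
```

Trace:
`val = 17` → val = 17
`x = 24` → x = 24
`num = 15` → num = 15
`result = (val > x) or (x > num and val < num)` → result = False
So result = False

Answer: False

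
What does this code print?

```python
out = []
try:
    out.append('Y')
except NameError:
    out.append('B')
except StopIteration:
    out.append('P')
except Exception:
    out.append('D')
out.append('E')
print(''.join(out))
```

Execution trace: 'Y' (try body, no exception) → 'E' (after the try/except). Output: YE

Answer: YE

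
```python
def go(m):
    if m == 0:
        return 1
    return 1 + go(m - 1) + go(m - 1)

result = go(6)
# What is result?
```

go(m) = 1 + 2·go(m-1), go(0)=1. Closed form: (1+1)·2^6 - 1 = 127.

Answer: 127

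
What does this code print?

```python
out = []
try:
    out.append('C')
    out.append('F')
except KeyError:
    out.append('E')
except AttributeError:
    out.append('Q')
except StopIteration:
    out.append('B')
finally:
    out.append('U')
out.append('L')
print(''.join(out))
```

Execution trace: 'C' (try body) → 'F' (try body, no exception) → 'U' (finally) → 'L' (after the try/except). Output: CFUL

Answer: CFUL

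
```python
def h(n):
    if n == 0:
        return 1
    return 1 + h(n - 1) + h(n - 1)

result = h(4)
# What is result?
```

h(n) = 1 + 2·h(n-1), h(0)=1. Closed form: (1+1)·2^4 - 1 = 31.

Answer: 31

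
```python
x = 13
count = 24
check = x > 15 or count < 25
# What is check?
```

Trace:
`x = 13` → x = 13
`count = 24` → count = 24
`check = x > 15 or count < 25` → check = True
So check = True

Answer: True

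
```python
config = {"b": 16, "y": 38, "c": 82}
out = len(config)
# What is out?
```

Trace:
`config = {"b": 16, "y": 38, "c": 82}` → config = {'b': 16, 'y': 38, 'c': 82}
`out = len(config)` → out = 3
So out = 3

Answer: 3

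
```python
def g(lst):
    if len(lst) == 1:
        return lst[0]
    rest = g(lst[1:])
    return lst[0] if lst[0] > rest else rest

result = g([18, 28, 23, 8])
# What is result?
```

Recursive max over [18, 28, 23, 8] = 28

Answer: 28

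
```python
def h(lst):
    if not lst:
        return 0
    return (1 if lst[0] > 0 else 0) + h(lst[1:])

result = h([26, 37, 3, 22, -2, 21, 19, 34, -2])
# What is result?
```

Count of positive elements in [26, 37, 3, 22, -2, 21, 19, 34, -2] = 7

Answer: 7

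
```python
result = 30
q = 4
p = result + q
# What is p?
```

Trace:
`result = 30` → result = 30
`q = 4` → q = 4
`p = result + q` → p = 34
So p = 34

Answer: 34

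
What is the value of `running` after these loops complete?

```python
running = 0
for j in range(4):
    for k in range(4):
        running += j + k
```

Sum of all j+k for j,k in 4x4
`running` takes the values: 0 → 1 → 3 → 6 → 7 → 9 → 12 → 16 → 18 → 21 → 25 → 30 → 33 → 37 → 42 → 48

Answer: 48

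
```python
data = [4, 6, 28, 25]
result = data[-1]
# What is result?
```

Trace:
`data = [4, 6, 28, 25]` → data = [4, 6, 28, 25]
`result = data[-1]` → result = 25
So result = 25

Answer: 25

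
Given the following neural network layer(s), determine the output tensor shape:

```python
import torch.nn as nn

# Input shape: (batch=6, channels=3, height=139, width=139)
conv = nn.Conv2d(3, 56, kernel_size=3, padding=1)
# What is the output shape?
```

Input: (6, 3, 139, 139) -> Output: (6, 56, 139, 139)

Answer: (6, 56, 139, 139)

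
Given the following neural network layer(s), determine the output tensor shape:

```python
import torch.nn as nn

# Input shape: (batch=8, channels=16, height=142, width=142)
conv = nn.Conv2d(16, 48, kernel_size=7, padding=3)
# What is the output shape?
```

Input: (8, 16, 142, 142) -> Output: (8, 48, 142, 142)

Answer: (8, 48, 142, 142)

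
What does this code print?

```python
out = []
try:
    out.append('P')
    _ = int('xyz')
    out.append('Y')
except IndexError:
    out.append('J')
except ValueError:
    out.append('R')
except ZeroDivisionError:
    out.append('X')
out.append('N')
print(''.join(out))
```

Execution trace: 'P' (try body) → 'R' (except ValueError) → 'N' (after the try/except). Output: PRN

Answer: PRN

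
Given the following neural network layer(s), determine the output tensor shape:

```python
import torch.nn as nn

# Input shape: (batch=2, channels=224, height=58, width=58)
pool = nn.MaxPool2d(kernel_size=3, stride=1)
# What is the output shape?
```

Input: (2, 224, 58, 58) -> Output: (2, 224, 56, 56)

Answer: (2, 224, 56, 56)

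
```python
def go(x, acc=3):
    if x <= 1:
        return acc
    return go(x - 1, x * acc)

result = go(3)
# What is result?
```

Accumulator trace (n, acc): (3, 3) -> (2, 9) -> (1, 18) -> return 18

Answer: 18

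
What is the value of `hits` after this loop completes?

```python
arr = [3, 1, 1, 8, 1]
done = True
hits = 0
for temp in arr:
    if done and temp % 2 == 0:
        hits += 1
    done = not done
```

Count even values at even positions
`hits` takes the values: 0

Answer: 0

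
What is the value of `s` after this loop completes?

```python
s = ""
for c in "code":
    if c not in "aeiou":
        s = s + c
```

Remove vowels from 'code'
`s` takes the values: "" → "c" → "cd"

Answer: "cd"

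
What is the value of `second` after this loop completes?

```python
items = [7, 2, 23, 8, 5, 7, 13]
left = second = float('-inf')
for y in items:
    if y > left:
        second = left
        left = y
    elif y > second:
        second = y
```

Second largest (with repeats) in [7, 2, 23, 8, 5, 7, 13]
`second` takes the values: -inf → 2 → 7 → 8 → 13

Answer: 13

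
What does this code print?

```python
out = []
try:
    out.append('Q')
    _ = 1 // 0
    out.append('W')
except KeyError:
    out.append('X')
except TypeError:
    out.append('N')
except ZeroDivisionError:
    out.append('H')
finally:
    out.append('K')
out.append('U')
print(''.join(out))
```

Execution trace: 'Q' (try body) → 'H' (except ZeroDivisionError) → 'K' (finally) → 'U' (after the try/except). Output: QHKU

Answer: QHKU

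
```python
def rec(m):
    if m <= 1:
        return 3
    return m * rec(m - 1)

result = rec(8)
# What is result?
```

rec(8) = 8 * 7 * 6 * 5 * 4 * 3 * 2 * 3 = 120960

Answer: 120960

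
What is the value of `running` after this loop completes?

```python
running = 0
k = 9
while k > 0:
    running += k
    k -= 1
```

Sum 9 down to 1
`running` takes the values: 0 → 9 → 17 → 24 → 30 → 35 → 39 → 42 → 44 → 45

Answer: 45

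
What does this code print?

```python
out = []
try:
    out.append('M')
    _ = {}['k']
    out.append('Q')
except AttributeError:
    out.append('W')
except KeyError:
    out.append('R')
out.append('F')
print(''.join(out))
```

Execution trace: 'M' (try body) → 'R' (except KeyError) → 'F' (after the try/except). Output: MRF

Answer: MRF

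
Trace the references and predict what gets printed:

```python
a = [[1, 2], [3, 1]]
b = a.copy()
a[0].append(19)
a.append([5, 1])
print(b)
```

Key concept: shallow copy with nested lists.
Step by step:
`a = [[1, 2], [3, 1]]` → a = [[1, 2], [3, 1]]
`b = a.copy()` → b = [[1, 2], [3, 1]]
`a[0].append(19)` → a = [[1, 2, 19], [3, 1]]; b = [[1, 2, 19], [3, 1]]
`a.append([5, 1])` → a = [[1, 2, 19], [3, 1], [5, 1]]
`print(b)` → prints [[1, 2, 19], [3, 1]]

Answer: [[1, 2, 19], [3, 1]]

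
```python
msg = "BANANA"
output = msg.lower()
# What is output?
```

Trace:
`msg = "BANANA"` → msg = 'BANANA'
`output = msg.lower()` → output = 'banana'
So output = 'banana'

Answer: 'banana'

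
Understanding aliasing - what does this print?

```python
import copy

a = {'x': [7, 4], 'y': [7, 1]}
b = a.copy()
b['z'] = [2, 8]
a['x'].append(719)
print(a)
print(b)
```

Key concept: shallow copy of dict with mutable values.
Step by step:
`a = {'x': [7, 4], 'y': [7, 1]}` → a = {'x': [7, 4], 'y': [7, 1]}
`b = a.copy()` → b = {'x': [7, 4], 'y': [7, 1]}
`b['z'] = [2, 8]` → b = {'x': [7, 4], 'y': [7, 1], 'z': [2, 8]}
`a['x'].append(719)` → a = {'x': [7, 4, 719], 'y': [7, 1]}; b = {'x': [7, 4, 719], 'y': [7, 1], 'z': [2, 8]}
`print(a)` → prints {'x': [7, 4, 719], 'y': [7, 1]}
`print(b)` → prints {'x': [7, 4, 719], 'y': [7, 1], 'z': [2, 8]}

Answer:
{'x': [7, 4, 719], 'y': [7, 1]}
{'x': [7, 4, 719], 'y': [7, 1], 'z': [2, 8]}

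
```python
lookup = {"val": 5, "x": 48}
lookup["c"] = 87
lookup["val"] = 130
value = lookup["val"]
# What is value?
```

Trace:
`lookup = {"val": 5, "x": 48}` → lookup = {'val': 5, 'x': 48}
`lookup["c"] = 87` → lookup = {'val': 5, 'x': 48, 'c': 87}
`lookup["val"] = 130` → lookup = {'val': 130, 'x': 48, 'c': 87}
`value = lookup["val"]` → value = 130
So value = 130

Answer: 130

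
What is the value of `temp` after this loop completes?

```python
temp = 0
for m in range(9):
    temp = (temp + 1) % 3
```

Increment mod 3, 9 times = 0
`temp` takes the values: 0 → 1 → 2 → 0 → 1 → 2 → 0 → 1 → 2 → 0

Answer: 0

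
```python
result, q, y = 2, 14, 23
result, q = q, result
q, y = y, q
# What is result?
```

Trace:
`result, q, y = 2, 14, 23` → result = 2; q = 14; y = 23
`result, q = q, result` → result = 14; q = 2
`q, y = y, q` → q = 23; y = 2
So result = 14

Answer: 14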